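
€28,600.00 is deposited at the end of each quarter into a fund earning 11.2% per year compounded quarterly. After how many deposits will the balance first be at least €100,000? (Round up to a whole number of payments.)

4 payments

Periodic rate r = 0.112/4 per quarter; n is counted in quarters.
Ordinary annuity FV: 100,000 = 28,600 × [((1+r)^n − 1)/r].
(1+r)^n = 1 + 100,000 × r / 28,600, so n = ln(1 + 100,000·r/28,600) / ln(1+r) = 3.38.
Round up to a whole number of payments: n = 4.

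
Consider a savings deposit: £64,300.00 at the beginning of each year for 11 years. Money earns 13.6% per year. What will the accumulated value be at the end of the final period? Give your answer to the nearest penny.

This is an annuity due: 11 deposits of £64,300.00 at the beginning of each year.
Periodic rate r = 0.136 per year.
FV = PMT × [((1+r)^n − 1)/r] × (1+r) = 64,300 × [(1+r)^11 − 1] / r × (1+r) = £1,646,701.76

£1,646,701.76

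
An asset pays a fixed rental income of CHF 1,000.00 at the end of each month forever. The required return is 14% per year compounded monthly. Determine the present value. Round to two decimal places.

CHF 85,714.29

Periodic rate r = 0.14/12 per month.
Level perpetuity: PV = PMT / r = 1,000 / (0.14/12) = CHF 85,714.29.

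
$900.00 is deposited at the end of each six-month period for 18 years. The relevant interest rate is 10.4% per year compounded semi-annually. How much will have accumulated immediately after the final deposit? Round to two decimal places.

$90,043.23

This is an ordinary annuity: 36 deposits of $900.00 at the end of each six-month period.
Periodic rate r = 0.104/2 per half-year; n is counted in half-years.
FV = PMT × [((1+r)^n − 1)/r] = 900 × [(1+r)^36 − 1] / r = $90,043.23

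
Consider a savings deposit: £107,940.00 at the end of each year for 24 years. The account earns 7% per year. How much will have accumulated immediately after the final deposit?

£6,279,589.84

This is an ordinary annuity: 24 deposits of £107,940.00 at the end of each year.
Periodic rate r = 0.07 per year.
FV = PMT × [((1+r)^n − 1)/r] = 107,940 × [(1+r)^24 − 1] / r = £6,279,589.84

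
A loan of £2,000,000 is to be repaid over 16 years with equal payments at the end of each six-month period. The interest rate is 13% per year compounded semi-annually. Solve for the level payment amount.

£149,993.30

Level ordinary annuity; solve PV = PMT × [(1 − (1+r)^−n)/r] for PMT.
Periodic rate r = 0.13/2 per half-year; n is counted in half-years.
With n = 32: PMT = 2,000,000 / ([(1 − (1+r)^−n)/r]) = £149,993.30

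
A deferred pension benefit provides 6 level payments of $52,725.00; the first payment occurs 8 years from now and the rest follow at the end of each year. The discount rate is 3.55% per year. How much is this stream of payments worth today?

Ordinary annuity of 6 payments, first payment at period 8.
Periodic rate r = 0.0355 per year.
The ordinary-annuity PV formula values the stream one period before the first payment (period 7); discount that back 7 periods:
PV₀ = 52,725 × [1 − (1+r)^−6] / r × (1+r)^−7 = $219,716.26

$219,716.26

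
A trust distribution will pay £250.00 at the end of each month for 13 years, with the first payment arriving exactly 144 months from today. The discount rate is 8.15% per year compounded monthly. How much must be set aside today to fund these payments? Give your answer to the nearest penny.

£9,118.67

Ordinary annuity of 156 payments, first payment at period 144.
Periodic rate r = 0.0815/12 per month; n is counted in months.
The ordinary-annuity PV formula values the stream one period before the first payment (period 143); discount that back 143 periods:
PV₀ = 250 × [1 − (1+r)^−156] / r × (1+r)^−143 = £9,118.67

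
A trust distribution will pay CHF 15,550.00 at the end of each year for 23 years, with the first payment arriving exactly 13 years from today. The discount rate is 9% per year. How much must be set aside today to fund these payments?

CHF 52,964.80

Ordinary annuity of 23 payments, first payment at period 13.
Periodic rate r = 0.09 per year.
The ordinary-annuity PV formula values the stream one period before the first payment (period 12); discount that back 12 periods:
PV₀ = 15,550 × [1 − (1+r)^−23] / r × (1+r)^−12 = CHF 52,964.80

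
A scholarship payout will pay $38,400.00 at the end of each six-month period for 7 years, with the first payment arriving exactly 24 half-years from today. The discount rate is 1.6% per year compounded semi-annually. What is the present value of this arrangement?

$421,829.60

Ordinary annuity of 14 payments, first payment at period 24.
Periodic rate r = 0.016/2 per half-year; n is counted in half-years.
The ordinary-annuity PV formula values the stream one period before the first payment (period 23); discount that back 23 periods:
PV₀ = 38,400 × [1 − (1+r)^−14] / r × (1+r)^−23 = $421,829.60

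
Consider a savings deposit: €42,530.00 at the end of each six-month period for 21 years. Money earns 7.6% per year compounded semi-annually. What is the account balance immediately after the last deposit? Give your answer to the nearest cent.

This is an ordinary annuity: 42 deposits of €42,530.00 at the end of each six-month period.
Periodic rate r = 0.076/2 per half-year; n is counted in half-years.
FV = PMT × [((1+r)^n − 1)/r] = 42,530 × [(1+r)^42 − 1] / r = €4,241,231.87

€4,241,231.87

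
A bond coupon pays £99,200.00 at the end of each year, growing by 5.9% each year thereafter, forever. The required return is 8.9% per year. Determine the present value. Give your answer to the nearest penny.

£3,306,666.67

Periodic rate r = 0.089 per year.
Growing perpetuity (Gordon): PV = PMT₁ / (r − g) = 99,200 / (r − 0.059) = £3,306,666.67.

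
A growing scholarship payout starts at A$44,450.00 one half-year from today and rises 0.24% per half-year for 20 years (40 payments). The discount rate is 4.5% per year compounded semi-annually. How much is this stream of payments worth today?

A$1,211,936.89

Periodic rate r = 0.045/2 per half-year; n is counted in half-years.
Growing ordinary annuity: PV = PMT₁ × [1 − ((1+g)/(1+r))^n] / (r − g) = 44,450 × [1 − ((1+0.0024)/(1+r))^40] / (r − 0.0024) = A$1,211,936.89.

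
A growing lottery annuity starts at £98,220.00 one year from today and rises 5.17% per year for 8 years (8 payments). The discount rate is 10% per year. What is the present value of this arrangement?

£613,677.81

Periodic rate r = 0.1 per year.
Growing ordinary annuity: PV = PMT₁ × [1 − ((1+g)/(1+r))^n] / (r − g) = 98,220 × [1 − ((1+0.0517)/(1+r))^8] / (r − 0.0517) = £613,677.81.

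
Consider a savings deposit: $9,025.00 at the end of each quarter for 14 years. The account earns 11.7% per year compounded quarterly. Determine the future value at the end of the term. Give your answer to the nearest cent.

This is an ordinary annuity: 56 deposits of $9,025.00 at the end of each quarter.
Periodic rate r = 0.117/4 per quarter; n is counted in quarters.
FV = PMT × [((1+r)^n − 1)/r] = 9,025 × [(1+r)^56 − 1] / r = $1,242,019.42

$1,242,019.42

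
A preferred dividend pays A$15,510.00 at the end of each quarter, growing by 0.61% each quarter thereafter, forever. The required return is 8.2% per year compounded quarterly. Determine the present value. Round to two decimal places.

A$1,077,083.33

Periodic rate r = 0.082/4 per quarter.
Growing perpetuity (Gordon): PV = PMT₁ / (r − g) = 15,510 / (r − 0.0061) = A$1,077,083.33.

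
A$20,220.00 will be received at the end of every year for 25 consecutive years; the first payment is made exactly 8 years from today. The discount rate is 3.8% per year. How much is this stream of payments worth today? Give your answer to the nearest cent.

A$248,523.86

Ordinary annuity of 25 payments, first payment at period 8.
Periodic rate r = 0.038 per year.
The ordinary-annuity PV formula values the stream one period before the first payment (period 7); discount that back 7 periods:
PV₀ = 20,220 × [1 − (1+r)^−25] / r × (1+r)^−7 = A$248,523.86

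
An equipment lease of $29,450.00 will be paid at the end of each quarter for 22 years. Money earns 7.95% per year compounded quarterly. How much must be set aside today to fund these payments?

This is an ordinary annuity: 88 payments of $29,450.00 at the end of each quarter.
Periodic rate r = 0.0795/4 per quarter; n is counted in quarters.
PV = PMT × [(1 − (1+r)^−n)/r] = 29,450 × [1 − (1+r)^−88] / r = $1,219,552.42

$1,219,552.42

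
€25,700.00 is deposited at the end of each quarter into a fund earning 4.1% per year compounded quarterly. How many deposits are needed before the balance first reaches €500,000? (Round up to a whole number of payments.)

18 payments

Periodic rate r = 0.041/4 per quarter; n is counted in quarters.
Ordinary annuity FV: 500,000 = 25,700 × [((1+r)^n − 1)/r].
(1+r)^n = 1 + 500,000 × r / 25,700, so n = ln(1 + 500,000·r/25,700) / ln(1+r) = 17.83.
Round up to a whole number of payments: n = 18.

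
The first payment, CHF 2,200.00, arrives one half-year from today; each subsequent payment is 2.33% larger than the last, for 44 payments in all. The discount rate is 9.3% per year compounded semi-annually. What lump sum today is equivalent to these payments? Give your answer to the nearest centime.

CHF 59,465.38

Periodic rate r = 0.093/2 per half-year; n is counted in half-years.
Growing ordinary annuity: PV = PMT₁ × [1 − ((1+g)/(1+r))^n] / (r − g) = 2,200 × [1 − ((1+0.0233)/(1+r))^44] / (r − 0.0233) = CHF 59,465.38.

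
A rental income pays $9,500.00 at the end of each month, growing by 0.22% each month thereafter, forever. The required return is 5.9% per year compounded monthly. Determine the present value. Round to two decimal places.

Periodic rate r = 0.059/12 per month.
Growing perpetuity (Gordon): PV = PMT₁ / (r − g) = 9,500 / (r − 0.0022) = $3,496,932.52.

$3,496,932.52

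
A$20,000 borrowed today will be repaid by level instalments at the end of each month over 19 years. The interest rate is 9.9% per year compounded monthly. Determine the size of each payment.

A$194.95

Level ordinary annuity; solve PV = PMT × [(1 − (1+r)^−n)/r] for PMT.
Periodic rate r = 0.099/12 per month; n is counted in months.
With n = 228: PMT = 20,000 / ([(1 − (1+r)^−n)/r]) = A$194.95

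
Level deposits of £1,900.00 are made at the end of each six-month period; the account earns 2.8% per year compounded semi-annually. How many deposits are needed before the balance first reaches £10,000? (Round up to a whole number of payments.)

6 payments

Periodic rate r = 0.028/2 per half-year; n is counted in half-years.
Ordinary annuity FV: 10,000 = 1,900 × [((1+r)^n − 1)/r].
(1+r)^n = 1 + 10,000 × r / 1,900, so n = ln(1 + 10,000·r/1,900) / ln(1+r) = 5.11.
Round up to a whole number of payments: n = 6.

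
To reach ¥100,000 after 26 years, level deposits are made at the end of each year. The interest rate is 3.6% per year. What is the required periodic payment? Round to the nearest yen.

¥2,387

Level ordinary annuity; solve FV = PMT × [((1+r)^n − 1)/r] for PMT.
Periodic rate r = 0.036 per year.
With n = 26: PMT = 100,000 / ([((1+r)^n − 1)/r]) = ¥2,387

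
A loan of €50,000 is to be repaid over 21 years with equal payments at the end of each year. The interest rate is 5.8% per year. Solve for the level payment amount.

€4,179.01

Level ordinary annuity; solve PV = PMT × [(1 − (1+r)^−n)/r] for PMT.
Periodic rate r = 0.058 per year.
With n = 21: PMT = 50,000 / ([(1 − (1+r)^−n)/r]) = €4,179.01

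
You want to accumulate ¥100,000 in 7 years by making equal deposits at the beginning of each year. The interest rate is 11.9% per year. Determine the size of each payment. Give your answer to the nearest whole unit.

Level annuity due; solve FV = PMT × [((1+r)^n − 1)/r] × (1+r) for PMT.
Periodic rate r = 0.119 per year.
With n = 7: PMT = 100,000 / ([((1+r)^n − 1)/r] × (1+r)) = ¥8,885

¥8,885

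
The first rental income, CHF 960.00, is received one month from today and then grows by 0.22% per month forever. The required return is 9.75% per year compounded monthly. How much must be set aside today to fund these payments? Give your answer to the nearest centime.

CHF 162,025.32

Periodic rate r = 0.0975/12 per month.
Growing perpetuity (Gordon): PV = PMT₁ / (r − g) = 960 / (r − 0.0022) = CHF 162,025.32.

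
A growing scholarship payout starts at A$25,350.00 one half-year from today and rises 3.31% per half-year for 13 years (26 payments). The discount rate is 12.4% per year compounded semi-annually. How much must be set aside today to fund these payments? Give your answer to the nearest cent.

Periodic rate r = 0.124/2 per half-year; n is counted in half-years.
Growing ordinary annuity: PV = PMT₁ × [1 − ((1+g)/(1+r))^n] / (r − g) = 25,350 × [1 − ((1+0.0331)/(1+r))^26] / (r − 0.0331) = A$449,063.76.

A$449,063.76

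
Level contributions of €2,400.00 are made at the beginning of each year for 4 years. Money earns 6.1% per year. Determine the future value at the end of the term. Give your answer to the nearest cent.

This is an annuity due: 4 deposits of €2,400.00 at the beginning of each year.
Periodic rate r = 0.061 per year.
FV = PMT × [((1+r)^n − 1)/r] × (1+r) = 2,400 × [(1+r)^4 − 1] / r × (1+r) = €11,156.06

€11,156.06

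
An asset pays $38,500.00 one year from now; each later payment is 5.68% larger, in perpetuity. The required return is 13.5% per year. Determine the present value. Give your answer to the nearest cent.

Periodic rate r = 0.135 per year.
Growing perpetuity (Gordon): PV = PMT₁ / (r − g) = 38,500 / (r − 0.0568) = $492,327.37.

$492,327.37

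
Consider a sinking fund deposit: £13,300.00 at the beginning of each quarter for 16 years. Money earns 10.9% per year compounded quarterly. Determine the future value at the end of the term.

£2,300,412.08

This is an annuity due: 64 deposits of £13,300.00 at the beginning of each quarter.
Periodic rate r = 0.109/4 per quarter; n is counted in quarters.
FV = PMT × [((1+r)^n − 1)/r] × (1+r) = 13,300 × [(1+r)^64 − 1] / r × (1+r) = £2,300,412.08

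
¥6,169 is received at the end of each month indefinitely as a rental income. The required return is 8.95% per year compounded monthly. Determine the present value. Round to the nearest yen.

Periodic rate r = 0.0895/12 per month.
Level perpetuity: PV = PMT / r = 6,169 / (0.0895/12) = ¥827,128.

¥827,128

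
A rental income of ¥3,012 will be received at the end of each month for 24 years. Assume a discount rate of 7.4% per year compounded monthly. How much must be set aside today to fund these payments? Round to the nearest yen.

This is an ordinary annuity: 288 payments of ¥3,012 at the end of each month.
Periodic rate r = 0.074/12 per month; n is counted in months.
PV = PMT × [(1 − (1+r)^−n)/r] = 3,012 × [1 − (1+r)^−288] / r = ¥405,282

¥405,282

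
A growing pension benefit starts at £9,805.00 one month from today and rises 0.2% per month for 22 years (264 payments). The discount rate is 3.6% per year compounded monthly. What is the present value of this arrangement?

Periodic rate r = 0.036/12 per month; n is counted in months.
Growing ordinary annuity: PV = PMT₁ × [1 − ((1+g)/(1+r))^n] / (r − g) = 9,805 × [1 − ((1+0.002)/(1+r))^264] / (r − 0.002) = £2,270,060.58.

£2,270,060.58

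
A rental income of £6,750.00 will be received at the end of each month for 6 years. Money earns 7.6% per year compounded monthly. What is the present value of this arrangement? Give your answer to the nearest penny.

This is an ordinary annuity: 72 payments of £6,750.00 at the end of each month.
Periodic rate r = 0.076/12 per month; n is counted in months.
PV = PMT × [(1 − (1+r)^−n)/r] = 6,750 × [1 − (1+r)^−72] / r = £389,305.32

£389,305.32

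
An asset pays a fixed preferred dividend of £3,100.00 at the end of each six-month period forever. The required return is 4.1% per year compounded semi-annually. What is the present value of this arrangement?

£151,219.51

Periodic rate r = 0.041/2 per half-year.
Level perpetuity: PV = PMT / r = 3,100 / (0.041/2) = £151,219.51.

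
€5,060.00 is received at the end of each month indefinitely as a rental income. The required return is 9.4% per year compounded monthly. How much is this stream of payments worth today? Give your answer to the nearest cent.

Periodic rate r = 0.094/12 per month.
Level perpetuity: PV = PMT / r = 5,060 / (0.094/12) = €645,957.45.

€645,957.45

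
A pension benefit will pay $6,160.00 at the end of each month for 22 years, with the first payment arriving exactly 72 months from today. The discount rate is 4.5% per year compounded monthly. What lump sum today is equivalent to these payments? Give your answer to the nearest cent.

Ordinary annuity of 264 payments, first payment at period 72.
Periodic rate r = 0.045/12 per month; n is counted in months.
The ordinary-annuity PV formula values the stream one period before the first payment (period 71); discount that back 71 periods:
PV₀ = 6,160 × [1 − (1+r)^−264] / r × (1+r)^−71 = $790,516.45

$790,516.45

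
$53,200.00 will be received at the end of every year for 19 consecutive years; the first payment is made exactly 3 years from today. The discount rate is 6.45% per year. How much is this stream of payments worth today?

Ordinary annuity of 19 payments, first payment at period 3.
Periodic rate r = 0.0645 per year.
The ordinary-annuity PV formula values the stream one period before the first payment (period 2); discount that back 2 periods:
PV₀ = 53,200 × [1 − (1+r)^−19] / r × (1+r)^−2 = $505,912.03

$505,912.03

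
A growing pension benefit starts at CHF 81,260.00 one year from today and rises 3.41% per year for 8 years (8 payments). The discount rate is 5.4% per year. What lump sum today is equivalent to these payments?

Periodic rate r = 0.054 per year.
Growing ordinary annuity: PV = PMT₁ × [1 − ((1+g)/(1+r))^n] / (r − g) = 81,260 × [1 − ((1+0.0341)/(1+r))^8] / (r − 0.0341) = CHF 577,520.03.

CHF 577,520.03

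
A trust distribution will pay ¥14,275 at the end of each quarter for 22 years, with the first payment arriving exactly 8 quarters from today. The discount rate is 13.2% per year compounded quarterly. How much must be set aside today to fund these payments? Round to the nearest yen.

¥324,842

Ordinary annuity of 88 payments, first payment at period 8.
Periodic rate r = 0.132/4 per quarter; n is counted in quarters.
The ordinary-annuity PV formula values the stream one period before the first payment (period 7); discount that back 7 periods:
PV₀ = 14,275 × [1 − (1+r)^−88] / r × (1+r)^−7 = ¥324,842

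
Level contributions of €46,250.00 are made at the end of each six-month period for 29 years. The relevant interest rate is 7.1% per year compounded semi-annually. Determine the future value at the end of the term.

€8,550,657.02

This is an ordinary annuity: 58 deposits of €46,250.00 at the end of each six-month period.
Periodic rate r = 0.071/2 per half-year; n is counted in half-years.
FV = PMT × [((1+r)^n − 1)/r] = 46,250 × [(1+r)^58 − 1] / r = €8,550,657.02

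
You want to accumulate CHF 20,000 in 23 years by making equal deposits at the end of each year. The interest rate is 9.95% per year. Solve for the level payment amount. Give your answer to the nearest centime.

CHF 253.14

Level ordinary annuity; solve FV = PMT × [((1+r)^n − 1)/r] for PMT.
Periodic rate r = 0.0995 per year.
With n = 23: PMT = 20,000 / ([((1+r)^n − 1)/r]) = CHF 253.14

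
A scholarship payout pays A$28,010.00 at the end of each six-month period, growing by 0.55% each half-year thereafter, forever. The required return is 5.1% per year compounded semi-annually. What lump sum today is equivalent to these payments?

A$1,400,500.00

Periodic rate r = 0.051/2 per half-year.
Growing perpetuity (Gordon): PV = PMT₁ / (r − g) = 28,010 / (r − 0.0055) = A$1,400,500.00.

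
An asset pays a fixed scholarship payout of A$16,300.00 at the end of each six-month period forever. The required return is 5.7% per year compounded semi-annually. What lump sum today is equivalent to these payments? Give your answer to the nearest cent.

Periodic rate r = 0.057/2 per half-year.
Level perpetuity: PV = PMT / r = 16,300 / (0.057/2) = A$571,929.82.

A$571,929.82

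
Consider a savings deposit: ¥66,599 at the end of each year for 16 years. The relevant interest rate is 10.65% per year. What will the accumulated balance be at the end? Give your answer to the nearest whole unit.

This is an ordinary annuity: 16 deposits of ¥66,599 at the end of each year.
Periodic rate r = 0.1065 per year.
FV = PMT × [((1+r)^n − 1)/r] = 66,599 × [(1+r)^16 − 1] / r = ¥2,532,139

¥2,532,139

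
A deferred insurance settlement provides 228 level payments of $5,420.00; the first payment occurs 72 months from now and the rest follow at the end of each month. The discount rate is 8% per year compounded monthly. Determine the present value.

Ordinary annuity of 228 payments, first payment at period 72.
Periodic rate r = 0.08/12 per month; n is counted in months.
The ordinary-annuity PV formula values the stream one period before the first payment (period 71); discount that back 71 periods:
PV₀ = 5,420 × [1 − (1+r)^−228] / r × (1+r)^−71 = $395,733.35

$395,733.35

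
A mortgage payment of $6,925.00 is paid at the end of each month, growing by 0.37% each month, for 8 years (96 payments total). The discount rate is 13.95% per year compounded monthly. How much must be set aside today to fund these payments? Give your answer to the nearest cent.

Periodic rate r = 0.1395/12 per month; n is counted in months.
Growing ordinary annuity: PV = PMT₁ × [1 − ((1+g)/(1+r))^n] / (r − g) = 6,925 × [1 − ((1+0.0037)/(1+r))^96] / (r − 0.0037) = $463,121.39.

$463,121.39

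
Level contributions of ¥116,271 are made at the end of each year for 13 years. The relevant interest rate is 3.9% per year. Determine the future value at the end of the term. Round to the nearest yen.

¥1,921,094

This is an ordinary annuity: 13 deposits of ¥116,271 at the end of each year.
Periodic rate r = 0.039 per year.
FV = PMT × [((1+r)^n − 1)/r] = 116,271 × [(1+r)^13 − 1] / r = ¥1,921,094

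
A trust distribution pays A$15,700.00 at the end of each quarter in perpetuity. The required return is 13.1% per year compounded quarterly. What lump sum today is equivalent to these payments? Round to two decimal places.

A$479,389.31

Periodic rate r = 0.131/4 per quarter.
Level perpetuity: PV = PMT / r = 15,700 / (0.131/4) = A$479,389.31.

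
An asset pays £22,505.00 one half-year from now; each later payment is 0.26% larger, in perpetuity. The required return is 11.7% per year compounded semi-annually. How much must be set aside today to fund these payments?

Periodic rate r = 0.117/2 per half-year.
Growing perpetuity (Gordon): PV = PMT₁ / (r − g) = 22,505 / (r − 0.0026) = £402,593.92.

£402,593.92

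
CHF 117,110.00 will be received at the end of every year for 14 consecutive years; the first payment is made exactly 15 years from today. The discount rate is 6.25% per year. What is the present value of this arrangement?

CHF 458,713.42

Ordinary annuity of 14 payments, first payment at period 15.
Periodic rate r = 0.0625 per year.
The ordinary-annuity PV formula values the stream one period before the first payment (period 14); discount that back 14 periods:
PV₀ = 117,110 × [1 − (1+r)^−14] / r × (1+r)^−14 = CHF 458,713.42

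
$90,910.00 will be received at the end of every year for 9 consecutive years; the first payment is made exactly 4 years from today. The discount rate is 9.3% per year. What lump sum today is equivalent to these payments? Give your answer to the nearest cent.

Ordinary annuity of 9 payments, first payment at period 4.
Periodic rate r = 0.093 per year.
The ordinary-annuity PV formula values the stream one period before the first payment (period 3); discount that back 3 periods:
PV₀ = 90,910 × [1 − (1+r)^−9] / r × (1+r)^−3 = $412,362.77

$412,362.77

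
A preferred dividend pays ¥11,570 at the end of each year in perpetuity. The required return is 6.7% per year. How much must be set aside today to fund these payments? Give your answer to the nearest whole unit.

¥172,687

Periodic rate r = 0.067 per year.
Level perpetuity: PV = PMT / r = 11,570 / (0.067) = ¥172,687.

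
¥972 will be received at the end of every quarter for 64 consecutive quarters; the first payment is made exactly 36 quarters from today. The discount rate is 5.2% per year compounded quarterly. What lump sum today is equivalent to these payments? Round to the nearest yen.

Ordinary annuity of 64 payments, first payment at period 36.
Periodic rate r = 0.052/4 per quarter; n is counted in quarters.
The ordinary-annuity PV formula values the stream one period before the first payment (period 35); discount that back 35 periods:
PV₀ = 972 × [1 − (1+r)^−64] / r × (1+r)^−35 = ¥26,761

¥26,761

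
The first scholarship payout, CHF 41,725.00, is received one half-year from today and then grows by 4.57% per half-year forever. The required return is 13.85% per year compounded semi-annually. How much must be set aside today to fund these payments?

CHF 1,771,762.21

Periodic rate r = 0.1385/2 per half-year.
Growing perpetuity (Gordon): PV = PMT₁ / (r − g) = 41,725 / (r − 0.0457) = CHF 1,771,762.21.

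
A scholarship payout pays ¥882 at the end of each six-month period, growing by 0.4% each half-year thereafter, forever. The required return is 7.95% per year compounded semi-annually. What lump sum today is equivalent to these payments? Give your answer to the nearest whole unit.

¥24,671

Periodic rate r = 0.0795/2 per half-year.
Growing perpetuity (Gordon): PV = PMT₁ / (r − g) = 882 / (r − 0.004) = ¥24,671.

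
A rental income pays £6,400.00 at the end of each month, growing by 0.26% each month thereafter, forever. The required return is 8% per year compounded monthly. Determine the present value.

Periodic rate r = 0.08/12 per month.
Growing perpetuity (Gordon): PV = PMT₁ / (r − g) = 6,400 / (r − 0.0026) = £1,573,770.49.

£1,573,770.49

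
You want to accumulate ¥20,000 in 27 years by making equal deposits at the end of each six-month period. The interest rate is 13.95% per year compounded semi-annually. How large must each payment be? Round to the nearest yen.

Level ordinary annuity; solve FV = PMT × [((1+r)^n − 1)/r] for PMT.
Periodic rate r = 0.1395/2 per half-year; n is counted in half-years.
With n = 54: PMT = 20,000 / ([((1+r)^n − 1)/r]) = ¥38

¥38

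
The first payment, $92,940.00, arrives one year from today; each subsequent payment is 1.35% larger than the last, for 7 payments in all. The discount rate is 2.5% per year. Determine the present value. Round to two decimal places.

Periodic rate r = 0.025 per year.
Growing ordinary annuity: PV = PMT₁ × [1 − ((1+g)/(1+r))^n] / (r − g) = 92,940 × [1 − ((1+0.0135)/(1+r))^7] / (r − 0.0135) = $613,743.74.

$613,743.74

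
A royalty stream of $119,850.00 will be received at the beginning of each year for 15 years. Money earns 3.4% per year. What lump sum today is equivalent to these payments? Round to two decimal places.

$1,437,498.08

This is an annuity due: 15 payments of $119,850.00 at the beginning of each year.
Periodic rate r = 0.034 per year.
PV = PMT × [(1 − (1+r)^−n)/r] × (1+r) = 119,850 × [1 − (1+r)^−15] / r × (1+r) = $1,437,498.08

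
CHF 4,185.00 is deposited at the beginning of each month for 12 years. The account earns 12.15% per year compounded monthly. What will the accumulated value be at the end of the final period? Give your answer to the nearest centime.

This is an annuity due: 144 deposits of CHF 4,185.00 at the beginning of each month.
Periodic rate r = 0.1215/12 per month; n is counted in months.
FV = PMT × [((1+r)^n − 1)/r] × (1+r) = 4,185 × [(1+r)^144 − 1] / r × (1+r) = CHF 1,363,600.10

CHF 1,363,600.10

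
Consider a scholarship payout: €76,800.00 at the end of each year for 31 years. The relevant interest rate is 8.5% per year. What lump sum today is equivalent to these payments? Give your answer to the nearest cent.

€831,481.66

This is an ordinary annuity: 31 payments of €76,800.00 at the end of each year.
Periodic rate r = 0.085 per year.
PV = PMT × [(1 − (1+r)^−n)/r] = 76,800 × [1 − (1+r)^−31] / r = €831,481.66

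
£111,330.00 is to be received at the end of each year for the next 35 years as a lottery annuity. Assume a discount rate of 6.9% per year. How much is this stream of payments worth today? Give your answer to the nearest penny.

£1,457,327.74

This is an ordinary annuity: 35 payments of £111,330.00 at the end of each year.
Periodic rate r = 0.069 per year.
PV = PMT × [(1 − (1+r)^−n)/r] = 111,330 × [1 − (1+r)^−35] / r = £1,457,327.74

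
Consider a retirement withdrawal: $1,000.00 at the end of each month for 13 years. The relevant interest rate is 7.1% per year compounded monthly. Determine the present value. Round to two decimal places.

$101,677.62

This is an ordinary annuity: 156 payments of $1,000.00 at the end of each month.
Periodic rate r = 0.071/12 per month; n is counted in months.
PV = PMT × [(1 − (1+r)^−n)/r] = 1,000 × [1 − (1+r)^−156] / r = $101,677.62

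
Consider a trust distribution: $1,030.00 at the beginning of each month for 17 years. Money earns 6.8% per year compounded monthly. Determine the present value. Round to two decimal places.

$125,073.38

This is an annuity due: 204 payments of $1,030.00 at the beginning of each month.
Periodic rate r = 0.068/12 per month; n is counted in months.
PV = PMT × [(1 − (1+r)^−n)/r] × (1+r) = 1,030 × [1 − (1+r)^−204] / r × (1+r) = $125,073.38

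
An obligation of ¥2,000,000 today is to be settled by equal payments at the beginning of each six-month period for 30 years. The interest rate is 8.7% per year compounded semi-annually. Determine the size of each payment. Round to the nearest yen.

¥90,398

Level annuity due; solve PV = PMT × [(1 − (1+r)^−n)/r] × (1+r) for PMT.
Periodic rate r = 0.087/2 per half-year; n is counted in half-years.
With n = 60: PMT = 2,000,000 / ([(1 − (1+r)^−n)/r] × (1+r)) = ¥90,398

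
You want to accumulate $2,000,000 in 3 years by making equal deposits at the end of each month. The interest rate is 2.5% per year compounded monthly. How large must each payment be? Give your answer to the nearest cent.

$53,556.08

Level ordinary annuity; solve FV = PMT × [((1+r)^n − 1)/r] for PMT.
Periodic rate r = 0.025/12 per month; n is counted in months.
With n = 36: PMT = 2,000,000 / ([((1+r)^n − 1)/r]) = $53,556.08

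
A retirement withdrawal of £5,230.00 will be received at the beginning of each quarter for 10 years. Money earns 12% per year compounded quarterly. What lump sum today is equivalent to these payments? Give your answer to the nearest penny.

£124,516.97

This is an annuity due: 40 payments of £5,230.00 at the beginning of each quarter.
Periodic rate r = 0.12/4 per quarter; n is counted in quarters.
PV = PMT × [(1 − (1+r)^−n)/r] × (1+r) = 5,230 × [1 − (1+r)^−40] / r × (1+r) = £124,516.97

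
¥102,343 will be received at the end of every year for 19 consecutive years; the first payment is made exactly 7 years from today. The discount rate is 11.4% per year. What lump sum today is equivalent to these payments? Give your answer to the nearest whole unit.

Ordinary annuity of 19 payments, first payment at period 7.
Periodic rate r = 0.114 per year.
The ordinary-annuity PV formula values the stream one period before the first payment (period 6); discount that back 6 periods:
PV₀ = 102,343 × [1 − (1+r)^−19] / r × (1+r)^−6 = ¥409,325

¥409,325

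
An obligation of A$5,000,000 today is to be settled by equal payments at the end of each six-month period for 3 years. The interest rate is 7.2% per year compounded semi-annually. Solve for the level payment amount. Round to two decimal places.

Level ordinary annuity; solve PV = PMT × [(1 − (1+r)^−n)/r] for PMT.
Periodic rate r = 0.072/2 per half-year; n is counted in half-years.
With n = 6: PMT = 5,000,000 / ([(1 − (1+r)^−n)/r]) = A$941,425.57

A$941,425.57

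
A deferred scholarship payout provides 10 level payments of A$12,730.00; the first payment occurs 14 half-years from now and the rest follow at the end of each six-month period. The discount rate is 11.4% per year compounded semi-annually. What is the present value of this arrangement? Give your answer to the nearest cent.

A$46,230.88

Ordinary annuity of 10 payments, first payment at period 14.
Periodic rate r = 0.114/2 per half-year; n is counted in half-years.
The ordinary-annuity PV formula values the stream one period before the first payment (period 13); discount that back 13 periods:
PV₀ = 12,730 × [1 − (1+r)^−10] / r × (1+r)^−13 = A$46,230.88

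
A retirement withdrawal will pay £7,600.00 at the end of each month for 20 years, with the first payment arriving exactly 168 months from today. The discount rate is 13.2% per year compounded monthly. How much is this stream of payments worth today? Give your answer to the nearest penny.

£103,119.29

Ordinary annuity of 240 payments, first payment at period 168.
Periodic rate r = 0.132/12 per month; n is counted in months.
The ordinary-annuity PV formula values the stream one period before the first payment (period 167); discount that back 167 periods:
PV₀ = 7,600 × [1 − (1+r)^−240] / r × (1+r)^−167 = £103,119.29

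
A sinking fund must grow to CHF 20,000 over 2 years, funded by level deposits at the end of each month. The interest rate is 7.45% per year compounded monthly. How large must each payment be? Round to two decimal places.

Level ordinary annuity; solve FV = PMT × [((1+r)^n − 1)/r] for PMT.
Periodic rate r = 0.0745/12 per month; n is counted in months.
With n = 24: PMT = 20,000 / ([((1+r)^n − 1)/r]) = CHF 775.37

CHF 775.37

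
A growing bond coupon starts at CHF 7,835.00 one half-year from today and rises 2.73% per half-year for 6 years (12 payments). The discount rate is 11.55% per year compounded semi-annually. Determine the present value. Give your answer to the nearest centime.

Periodic rate r = 0.1155/2 per half-year; n is counted in half-years.
Growing ordinary annuity: PV = PMT₁ × [1 − ((1+g)/(1+r))^n] / (r − g) = 7,835 × [1 − ((1+0.0273)/(1+r))^12] / (r − 0.0273) = CHF 76,080.12.

CHF 76,080.12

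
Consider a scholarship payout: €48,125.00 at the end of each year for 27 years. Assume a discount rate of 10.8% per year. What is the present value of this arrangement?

This is an ordinary annuity: 27 payments of €48,125.00 at the end of each year.
Periodic rate r = 0.108 per year.
PV = PMT × [(1 − (1+r)^−n)/r] = 48,125 × [1 − (1+r)^−27] / r = €417,652.39

€417,652.39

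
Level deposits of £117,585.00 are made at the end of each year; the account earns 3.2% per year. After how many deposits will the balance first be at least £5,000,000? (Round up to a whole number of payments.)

Periodic rate r = 0.032 per year.
Ordinary annuity FV: 5,000,000 = 117,585 × [((1+r)^n − 1)/r].
(1+r)^n = 1 + 5,000,000 × r / 117,585, so n = ln(1 + 5,000,000·r/117,585) / ln(1+r) = 27.27.
Round up to a whole number of payments: n = 28.

28 payments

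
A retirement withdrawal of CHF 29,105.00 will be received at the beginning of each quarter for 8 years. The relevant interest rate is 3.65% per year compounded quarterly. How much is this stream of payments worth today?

This is an annuity due: 32 payments of CHF 29,105.00 at the beginning of each quarter.
Periodic rate r = 0.0365/4 per quarter; n is counted in quarters.
PV = PMT × [(1 − (1+r)^−n)/r] × (1+r) = 29,105 × [1 − (1+r)^−32] / r × (1+r) = CHF 811,889.62

CHF 811,889.62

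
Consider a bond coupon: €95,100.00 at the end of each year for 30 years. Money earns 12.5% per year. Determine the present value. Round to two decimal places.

€738,582.52

This is an ordinary annuity: 30 payments of €95,100.00 at the end of each year.
Periodic rate r = 0.125 per year.
PV = PMT × [(1 − (1+r)^−n)/r] = 95,100 × [1 − (1+r)^−30] / r = €738,582.52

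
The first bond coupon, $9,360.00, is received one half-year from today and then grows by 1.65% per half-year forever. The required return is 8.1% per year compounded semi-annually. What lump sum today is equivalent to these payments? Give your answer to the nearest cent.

Periodic rate r = 0.081/2 per half-year.
Growing perpetuity (Gordon): PV = PMT₁ / (r − g) = 9,360 / (r − 0.0165) = $390,000.00.

$390,000.00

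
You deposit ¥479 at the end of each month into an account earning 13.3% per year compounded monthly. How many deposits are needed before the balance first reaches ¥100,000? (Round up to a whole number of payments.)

109 payments

Periodic rate r = 0.133/12 per month; n is counted in months.
Ordinary annuity FV: 100,000 = 479 × [((1+r)^n − 1)/r].
(1+r)^n = 1 + 100,000 × r / 479, so n = ln(1 + 100,000·r/479) / ln(1+r) = 108.70.
Round up to a whole number of payments: n = 109.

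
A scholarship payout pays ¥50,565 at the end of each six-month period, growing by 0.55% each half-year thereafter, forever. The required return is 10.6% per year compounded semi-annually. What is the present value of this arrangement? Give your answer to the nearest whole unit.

¥1,064,526

Periodic rate r = 0.106/2 per half-year.
Growing perpetuity (Gordon): PV = PMT₁ / (r − g) = 50,565 / (r − 0.0055) = ¥1,064,526.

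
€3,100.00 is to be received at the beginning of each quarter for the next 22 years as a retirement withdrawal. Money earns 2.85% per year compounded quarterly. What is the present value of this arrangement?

€203,590.39

This is an annuity due: 88 payments of €3,100.00 at the beginning of each quarter.
Periodic rate r = 0.0285/4 per quarter; n is counted in quarters.
PV = PMT × [(1 − (1+r)^−n)/r] × (1+r) = 3,100 × [1 − (1+r)^−88] / r × (1+r) = €203,590.39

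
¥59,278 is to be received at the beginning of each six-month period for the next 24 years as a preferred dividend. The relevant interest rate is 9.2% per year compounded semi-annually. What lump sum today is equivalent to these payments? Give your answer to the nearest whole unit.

¥1,192,281

This is an annuity due: 48 payments of ¥59,278 at the beginning of each six-month period.
Periodic rate r = 0.092/2 per half-year; n is counted in half-years.
PV = PMT × [(1 − (1+r)^−n)/r] × (1+r) = 59,278 × [1 − (1+r)^−48] / r × (1+r) = ¥1,192,281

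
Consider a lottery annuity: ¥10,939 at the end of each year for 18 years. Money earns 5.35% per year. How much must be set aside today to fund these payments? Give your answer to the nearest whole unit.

This is an ordinary annuity: 18 payments of ¥10,939 at the end of each year.
Periodic rate r = 0.0535 per year.
PV = PMT × [(1 − (1+r)^−n)/r] = 10,939 × [1 − (1+r)^−18] / r = ¥124,447

¥124,447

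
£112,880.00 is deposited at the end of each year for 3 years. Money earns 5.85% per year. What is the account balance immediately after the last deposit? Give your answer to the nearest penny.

£358,836.74

This is an ordinary annuity: 3 deposits of £112,880.00 at the end of each year.
Periodic rate r = 0.0585 per year.
FV = PMT × [((1+r)^n − 1)/r] = 112,880 × [(1+r)^3 − 1] / r = £358,836.74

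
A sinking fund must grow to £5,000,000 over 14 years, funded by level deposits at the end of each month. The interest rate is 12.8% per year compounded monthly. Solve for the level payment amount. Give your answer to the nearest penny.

Level ordinary annuity; solve FV = PMT × [((1+r)^n − 1)/r] for PMT.
Periodic rate r = 0.128/12 per month; n is counted in months.
With n = 168: PMT = 5,000,000 / ([((1+r)^n − 1)/r]) = £10,785.83

£10,785.83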